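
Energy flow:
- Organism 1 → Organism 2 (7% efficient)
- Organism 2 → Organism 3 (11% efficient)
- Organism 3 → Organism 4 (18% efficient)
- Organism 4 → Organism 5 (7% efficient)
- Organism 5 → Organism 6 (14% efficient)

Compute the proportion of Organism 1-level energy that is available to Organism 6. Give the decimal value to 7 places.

0.0000136

Product of link efficiencies: 0.07 × 0.11 × 0.18 × 0.07 × 0.14 = 0.0000135828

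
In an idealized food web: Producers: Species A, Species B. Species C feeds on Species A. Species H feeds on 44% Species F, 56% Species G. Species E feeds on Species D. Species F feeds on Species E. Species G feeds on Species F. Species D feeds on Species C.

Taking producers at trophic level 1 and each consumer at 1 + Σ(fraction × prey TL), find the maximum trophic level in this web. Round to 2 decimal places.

Species C: 1 + 1 = 2
Species D: 1 + 2 = 3
Species E: 1 + 3 = 4
Species F: 1 + 4 = 5
Species G: 1 + 5 = 6
Species H: 1 + (0.44×5 + 0.56×6) = 6.56

6.56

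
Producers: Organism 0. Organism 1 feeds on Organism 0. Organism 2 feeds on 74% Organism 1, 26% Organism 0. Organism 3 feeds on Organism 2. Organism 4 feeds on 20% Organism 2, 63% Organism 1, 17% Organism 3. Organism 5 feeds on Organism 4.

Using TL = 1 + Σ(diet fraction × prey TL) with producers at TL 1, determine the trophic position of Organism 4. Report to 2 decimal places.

3.44

Organism 1: 1 + 1 = 2
Organism 2: 1 + (0.74×2 + 0.26×1) = 2.74
Organism 3: 1 + 2.74 = 3.74
Organism 4: 1 + (0.2×2.74 + 0.63×2 + 0.17×3.74) = 3.4438
Organism 5: 1 + 3.4438 = 4.4438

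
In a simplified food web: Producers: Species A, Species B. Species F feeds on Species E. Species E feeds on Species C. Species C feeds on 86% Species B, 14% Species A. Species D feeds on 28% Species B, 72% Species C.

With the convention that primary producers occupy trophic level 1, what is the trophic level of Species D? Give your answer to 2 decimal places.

Species C: 1 + (0.86×1 + 0.14×1) = 2
Species D: 1 + (0.28×1 + 0.72×2) = 2.72
Species E: 1 + 2 = 3
Species F: 1 + 3 = 4

2.72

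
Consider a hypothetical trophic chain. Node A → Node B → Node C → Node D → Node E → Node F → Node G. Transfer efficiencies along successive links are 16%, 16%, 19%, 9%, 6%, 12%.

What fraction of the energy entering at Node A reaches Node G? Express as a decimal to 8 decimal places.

Product of link efficiencies: 0.16 × 0.16 × 0.19 × 0.09 × 0.06 × 0.12 = 0.000003151872

0.00000315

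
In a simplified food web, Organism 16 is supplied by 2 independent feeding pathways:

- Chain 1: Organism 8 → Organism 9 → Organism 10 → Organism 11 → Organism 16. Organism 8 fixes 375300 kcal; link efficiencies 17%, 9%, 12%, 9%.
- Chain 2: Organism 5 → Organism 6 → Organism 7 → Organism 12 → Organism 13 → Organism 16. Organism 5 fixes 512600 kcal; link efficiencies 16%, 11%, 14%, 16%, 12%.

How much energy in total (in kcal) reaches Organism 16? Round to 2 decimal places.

86.27 kcal

Chain 1: 375300 × 0.17 × 0.09 × 0.12 × 0.09 = 62.014572 kcal
Chain 2: 512600 × 0.16 × 0.11 × 0.14 × 0.16 × 0.12 = 24.25049088 kcal
Total at Organism 16: 62.014572 + 24.25049088 = 86.26506288 kcal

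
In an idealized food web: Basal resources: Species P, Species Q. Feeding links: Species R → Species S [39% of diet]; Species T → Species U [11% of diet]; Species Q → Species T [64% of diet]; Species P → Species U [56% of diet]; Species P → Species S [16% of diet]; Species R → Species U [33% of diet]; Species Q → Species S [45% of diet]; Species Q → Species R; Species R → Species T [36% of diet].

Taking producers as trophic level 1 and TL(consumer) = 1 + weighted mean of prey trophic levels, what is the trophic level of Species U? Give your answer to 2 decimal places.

2.48

Species R: 1 + 1 = 2
Species S: 1 + (0.45×1 + 0.16×1 + 0.39×2) = 2.39
Species T: 1 + (0.64×1 + 0.36×2) = 2.36
Species U: 1 + (0.56×1 + 0.33×2 + 0.11×2.36) = 2.4796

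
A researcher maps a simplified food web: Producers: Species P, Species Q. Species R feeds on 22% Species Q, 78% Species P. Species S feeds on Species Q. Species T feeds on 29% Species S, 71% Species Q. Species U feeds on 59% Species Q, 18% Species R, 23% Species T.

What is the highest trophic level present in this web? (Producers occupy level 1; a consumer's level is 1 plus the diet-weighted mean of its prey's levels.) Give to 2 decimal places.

2.48

Species R: 1 + (0.22×1 + 0.78×1) = 2
Species S: 1 + 1 = 2
Species T: 1 + (0.29×2 + 0.71×1) = 2.29
Species U: 1 + (0.59×1 + 0.18×2 + 0.23×2.29) = 2.4767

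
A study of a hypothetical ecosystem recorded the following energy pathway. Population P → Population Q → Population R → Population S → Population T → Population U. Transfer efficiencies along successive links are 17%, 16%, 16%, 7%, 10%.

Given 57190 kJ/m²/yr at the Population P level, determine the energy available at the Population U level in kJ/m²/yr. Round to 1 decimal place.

Population Q: 57190 × 0.17 = 9722.3 kJ/m²/yr
Population R: 9722.3 × 0.16 = 1555.568 kJ/m²/yr
Population S: 1555.568 × 0.16 = 248.89088 kJ/m²/yr
Population T: 248.89088 × 0.07 = 17.4223616 kJ/m²/yr
Population U: 17.4223616 × 0.1 = 1.74223616 kJ/m²/yr

1.7 kJ/m²/yr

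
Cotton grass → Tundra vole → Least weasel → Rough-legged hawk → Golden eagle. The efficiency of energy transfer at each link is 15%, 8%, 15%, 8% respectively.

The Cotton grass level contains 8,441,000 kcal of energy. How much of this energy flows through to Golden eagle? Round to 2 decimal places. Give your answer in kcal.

1215.50 kcal

Tundra vole: 8441000 × 0.15 = 1266150 kcal
Least weasel: 1266150 × 0.08 = 101292 kcal
Rough-legged hawk: 101292 × 0.15 = 15193.8 kcal
Golden eagle: 15193.8 × 0.08 = 1215.504 kcal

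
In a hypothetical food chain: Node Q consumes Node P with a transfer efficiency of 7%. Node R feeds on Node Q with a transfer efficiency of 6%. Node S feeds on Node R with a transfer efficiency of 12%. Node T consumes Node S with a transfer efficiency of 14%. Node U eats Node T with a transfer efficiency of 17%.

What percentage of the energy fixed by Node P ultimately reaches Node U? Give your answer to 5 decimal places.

Product of link efficiencies: 0.07 × 0.06 × 0.12 × 0.14 × 0.17 = 0.0000119952
As a percentage: 0.0000119952 × 100 = 0.00120%

0.00120%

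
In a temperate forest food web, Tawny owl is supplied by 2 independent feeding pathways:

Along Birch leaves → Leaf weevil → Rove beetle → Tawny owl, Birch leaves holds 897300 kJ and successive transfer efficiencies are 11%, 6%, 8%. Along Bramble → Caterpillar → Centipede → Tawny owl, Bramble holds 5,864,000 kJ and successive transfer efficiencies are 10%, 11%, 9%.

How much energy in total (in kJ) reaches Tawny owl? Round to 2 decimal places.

6279.13 kJ

Via Birch leaves: 897300 × 0.11 × 0.06 × 0.08 = 473.7744 kJ
Via Bramble: 5864000 × 0.1 × 0.11 × 0.09 = 5805.36 kJ
Total at Tawny owl: 473.7744 + 5805.36 = 6279.1344 kJ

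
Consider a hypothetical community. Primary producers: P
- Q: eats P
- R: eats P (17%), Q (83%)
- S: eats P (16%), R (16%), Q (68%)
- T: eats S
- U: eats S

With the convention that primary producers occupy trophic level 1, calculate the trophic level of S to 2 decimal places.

Q: 1 + 1 = 2
R: 1 + (0.17×1 + 0.83×2) = 2.83
S: 1 + (0.16×1 + 0.16×2.83 + 0.68×2) = 2.9728
T: 1 + 2.9728 = 3.9728
U: 1 + 2.9728 = 3.9728

2.97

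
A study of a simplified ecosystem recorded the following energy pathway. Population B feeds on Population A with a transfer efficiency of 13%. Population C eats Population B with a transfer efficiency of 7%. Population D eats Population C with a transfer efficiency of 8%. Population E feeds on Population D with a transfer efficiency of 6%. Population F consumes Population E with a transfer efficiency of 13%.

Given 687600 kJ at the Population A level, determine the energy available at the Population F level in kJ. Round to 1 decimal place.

Population B: 687600 × 0.13 = 89388 kJ
Population C: 89388 × 0.07 = 6257.16 kJ
Population D: 6257.16 × 0.08 = 500.5728 kJ
Population E: 500.5728 × 0.06 = 30.034368 kJ
Population F: 30.034368 × 0.13 = 3.90446784 kJ

3.9 kJ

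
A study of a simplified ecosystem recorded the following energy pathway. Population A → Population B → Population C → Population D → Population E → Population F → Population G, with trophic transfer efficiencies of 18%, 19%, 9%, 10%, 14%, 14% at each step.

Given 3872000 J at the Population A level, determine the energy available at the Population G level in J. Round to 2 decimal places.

23.36 J

Population B: 3872000 × 0.18 = 696960 J
Population C: 696960 × 0.19 = 132422.4 J
Population D: 132422.4 × 0.09 = 11918.016 J
Population E: 11918.016 × 0.1 = 1191.8016 J
Population F: 1191.8016 × 0.14 = 166.852224 J
Population G: 166.852224 × 0.14 = 23.35931136 J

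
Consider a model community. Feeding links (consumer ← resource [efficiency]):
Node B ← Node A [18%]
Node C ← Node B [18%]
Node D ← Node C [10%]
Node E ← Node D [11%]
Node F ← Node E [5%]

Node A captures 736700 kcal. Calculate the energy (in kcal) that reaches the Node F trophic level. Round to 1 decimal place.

13.1 kcal

Node B: 736700 × 0.18 = 132606 kcal
Node C: 132606 × 0.18 = 23869.08 kcal
Node D: 23869.08 × 0.1 = 2386.908 kcal
Node E: 2386.908 × 0.11 = 262.55988 kcal
Node F: 262.55988 × 0.05 = 13.127994 kcal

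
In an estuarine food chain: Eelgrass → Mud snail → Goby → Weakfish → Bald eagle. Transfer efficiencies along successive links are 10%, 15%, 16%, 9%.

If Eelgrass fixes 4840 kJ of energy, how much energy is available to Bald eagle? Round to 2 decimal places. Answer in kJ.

1.05 kJ

Mud snail: 4840 × 0.1 = 484 kJ
Goby: 484 × 0.15 = 72.6 kJ
Weakfish: 72.6 × 0.16 = 11.616 kJ
Bald eagle: 11.616 × 0.09 = 1.04544 kJ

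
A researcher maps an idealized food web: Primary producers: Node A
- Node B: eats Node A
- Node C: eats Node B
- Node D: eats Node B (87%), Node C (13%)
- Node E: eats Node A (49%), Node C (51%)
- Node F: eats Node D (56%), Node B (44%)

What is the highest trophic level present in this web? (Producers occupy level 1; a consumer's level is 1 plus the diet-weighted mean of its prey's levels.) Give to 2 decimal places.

Node B: 1 + 1 = 2
Node C: 1 + 2 = 3
Node D: 1 + (0.87×2 + 0.13×3) = 3.13
Node E: 1 + (0.49×1 + 0.51×3) = 3.02
Node F: 1 + (0.56×3.13 + 0.44×2) = 3.6328

3.63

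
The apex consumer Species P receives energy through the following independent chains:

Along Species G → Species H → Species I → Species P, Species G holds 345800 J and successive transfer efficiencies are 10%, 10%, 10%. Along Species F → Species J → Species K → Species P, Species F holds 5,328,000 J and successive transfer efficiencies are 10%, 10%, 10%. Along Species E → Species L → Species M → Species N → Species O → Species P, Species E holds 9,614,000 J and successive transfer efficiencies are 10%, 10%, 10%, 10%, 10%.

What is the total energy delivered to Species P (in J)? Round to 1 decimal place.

Via Species G: 345800 × 0.1 × 0.1 × 0.1 = 345.8 J
Via Species F: 5328000 × 0.1 × 0.1 × 0.1 = 5328 J
Via Species E: 9614000 × 0.1 × 0.1 × 0.1 × 0.1 × 0.1 = 96.14 J
Total at Species P: 345.8 + 5328 + 96.14 = 5769.94 J

5769.9 J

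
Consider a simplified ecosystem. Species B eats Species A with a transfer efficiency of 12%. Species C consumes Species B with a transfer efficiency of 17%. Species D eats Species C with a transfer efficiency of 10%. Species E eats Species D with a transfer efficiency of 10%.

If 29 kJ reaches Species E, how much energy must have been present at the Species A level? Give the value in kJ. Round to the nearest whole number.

Cumulative transfer efficiency: 0.12 × 0.17 × 0.1 × 0.1 = 0.000204
Species A energy = 29 / 0.000204 = 142157 kJ

142157 kJ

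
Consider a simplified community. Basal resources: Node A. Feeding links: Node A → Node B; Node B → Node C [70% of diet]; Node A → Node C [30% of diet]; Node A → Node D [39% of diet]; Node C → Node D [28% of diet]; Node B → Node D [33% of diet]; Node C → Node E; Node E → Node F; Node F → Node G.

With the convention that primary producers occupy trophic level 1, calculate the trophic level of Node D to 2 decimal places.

Node B: 1 + 1 = 2
Node C: 1 + (0.7×2 + 0.3×1) = 2.7
Node D: 1 + (0.39×1 + 0.28×2.7 + 0.33×2) = 2.806
Node E: 1 + 2.7 = 3.7
Node F: 1 + 3.7 = 4.7
Node G: 1 + 4.7 = 5.7

2.81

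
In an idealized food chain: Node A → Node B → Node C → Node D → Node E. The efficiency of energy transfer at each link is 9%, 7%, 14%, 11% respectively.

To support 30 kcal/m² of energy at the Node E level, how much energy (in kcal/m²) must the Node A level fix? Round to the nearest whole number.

Cumulative transfer efficiency: 0.09 × 0.07 × 0.14 × 0.11 = 0.00009702
Node A energy = 30 / 0.00009702 = 309215 kcal/m²

309215 kcal/m²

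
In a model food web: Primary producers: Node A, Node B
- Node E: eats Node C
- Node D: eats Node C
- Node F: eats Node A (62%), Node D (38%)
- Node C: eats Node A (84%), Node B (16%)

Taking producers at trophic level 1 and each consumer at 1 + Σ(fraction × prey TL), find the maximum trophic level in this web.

Node C: 1 + (0.84×1 + 0.16×1) = 2
Node D: 1 + 2 = 3
Node E: 1 + 2 = 3
Node F: 1 + (0.62×1 + 0.38×3) = 2.76

3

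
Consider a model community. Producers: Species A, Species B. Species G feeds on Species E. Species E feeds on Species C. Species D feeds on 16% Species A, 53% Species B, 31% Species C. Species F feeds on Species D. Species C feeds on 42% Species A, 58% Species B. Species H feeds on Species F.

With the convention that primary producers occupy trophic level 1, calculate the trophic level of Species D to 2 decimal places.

Species C: 1 + (0.42×1 + 0.58×1) = 2
Species D: 1 + (0.16×1 + 0.53×1 + 0.31×2) = 2.31
Species E: 1 + 2 = 3
Species F: 1 + 2.31 = 3.31
Species G: 1 + 3 = 4
Species H: 1 + 3.31 = 4.31

2.31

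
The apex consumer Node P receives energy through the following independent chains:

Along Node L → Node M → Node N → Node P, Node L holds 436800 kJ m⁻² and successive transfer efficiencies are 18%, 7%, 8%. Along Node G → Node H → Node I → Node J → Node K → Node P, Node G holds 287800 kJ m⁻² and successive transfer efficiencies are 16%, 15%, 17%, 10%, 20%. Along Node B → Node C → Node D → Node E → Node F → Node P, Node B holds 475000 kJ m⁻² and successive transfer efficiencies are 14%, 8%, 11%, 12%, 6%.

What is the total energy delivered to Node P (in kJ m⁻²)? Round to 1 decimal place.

Via Node L: 436800 × 0.18 × 0.07 × 0.08 = 440.2944 kJ m⁻²
Via Node G: 287800 × 0.16 × 0.15 × 0.17 × 0.1 × 0.2 = 23.48448 kJ m⁻²
Via Node B: 475000 × 0.14 × 0.08 × 0.11 × 0.12 × 0.06 = 4.21344 kJ m⁻²
Total at Node P: 440.2944 + 23.48448 + 4.21344 = 467.99232 kJ m⁻²

468.0 kJ m⁻²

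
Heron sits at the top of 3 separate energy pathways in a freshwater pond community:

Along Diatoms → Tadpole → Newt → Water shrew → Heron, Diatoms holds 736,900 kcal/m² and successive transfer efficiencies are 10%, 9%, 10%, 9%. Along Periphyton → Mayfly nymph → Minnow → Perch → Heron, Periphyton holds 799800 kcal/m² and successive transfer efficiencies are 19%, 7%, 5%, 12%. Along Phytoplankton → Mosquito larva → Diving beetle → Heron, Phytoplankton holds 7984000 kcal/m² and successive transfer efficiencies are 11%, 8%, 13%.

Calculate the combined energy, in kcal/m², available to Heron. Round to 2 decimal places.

Via Diatoms: 736900 × 0.1 × 0.09 × 0.1 × 0.09 = 59.6889 kcal/m²
Via Periphyton: 799800 × 0.19 × 0.07 × 0.05 × 0.12 = 63.82404 kcal/m²
Via Phytoplankton: 7984000 × 0.11 × 0.08 × 0.13 = 9133.696 kcal/m²
Total at Heron: 59.6889 + 63.82404 + 9133.696 = 9257.20894 kcal/m²

9257.21 kcal/m²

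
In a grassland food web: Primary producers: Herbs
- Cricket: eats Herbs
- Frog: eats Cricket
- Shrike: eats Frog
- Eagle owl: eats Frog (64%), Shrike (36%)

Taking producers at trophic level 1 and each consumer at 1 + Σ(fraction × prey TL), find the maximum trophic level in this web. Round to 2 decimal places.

Cricket: 1 + 1 = 2
Frog: 1 + 2 = 3
Shrike: 1 + 3 = 4
Eagle owl: 1 + (0.64×3 + 0.36×4) = 4.36

4.36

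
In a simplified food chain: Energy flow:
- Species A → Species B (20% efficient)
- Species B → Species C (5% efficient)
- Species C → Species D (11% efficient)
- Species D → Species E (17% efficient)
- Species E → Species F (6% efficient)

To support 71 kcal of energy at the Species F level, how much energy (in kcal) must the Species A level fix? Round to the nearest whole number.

6327986 kcal

Cumulative transfer efficiency: 0.2 × 0.05 × 0.11 × 0.17 × 0.06 = 0.00001122
Species A energy = 71 / 0.00001122 = 6327986 kcal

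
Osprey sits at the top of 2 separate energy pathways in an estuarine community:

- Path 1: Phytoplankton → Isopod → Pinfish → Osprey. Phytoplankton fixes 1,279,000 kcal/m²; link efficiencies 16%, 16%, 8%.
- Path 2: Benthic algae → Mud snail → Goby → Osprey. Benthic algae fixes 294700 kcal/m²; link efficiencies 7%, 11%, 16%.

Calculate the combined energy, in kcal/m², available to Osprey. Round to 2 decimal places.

2982.46 kcal/m²

Path 1: 1279000 × 0.16 × 0.16 × 0.08 = 2619.392 kcal/m²
Path 2: 294700 × 0.07 × 0.11 × 0.16 = 363.0704 kcal/m²
Total at Osprey: 2619.392 + 363.0704 = 2982.4624 kcal/m²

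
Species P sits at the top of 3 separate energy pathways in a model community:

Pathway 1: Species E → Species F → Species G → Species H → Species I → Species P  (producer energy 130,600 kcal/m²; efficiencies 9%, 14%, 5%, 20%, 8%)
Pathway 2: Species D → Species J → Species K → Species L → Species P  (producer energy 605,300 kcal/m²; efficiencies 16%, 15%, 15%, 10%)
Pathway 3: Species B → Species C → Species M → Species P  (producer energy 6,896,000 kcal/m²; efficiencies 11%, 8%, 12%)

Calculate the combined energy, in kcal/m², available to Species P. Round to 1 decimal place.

Pathway 1: 130600 × 0.09 × 0.14 × 0.05 × 0.2 × 0.08 = 1.316448 kcal/m²
Pathway 2: 605300 × 0.16 × 0.15 × 0.15 × 0.1 = 217.908 kcal/m²
Pathway 3: 6896000 × 0.11 × 0.08 × 0.12 = 7282.176 kcal/m²
Total at Species P: 1.316448 + 217.908 + 7282.176 = 7501.400448 kcal/m²

7501.4 kcal/m²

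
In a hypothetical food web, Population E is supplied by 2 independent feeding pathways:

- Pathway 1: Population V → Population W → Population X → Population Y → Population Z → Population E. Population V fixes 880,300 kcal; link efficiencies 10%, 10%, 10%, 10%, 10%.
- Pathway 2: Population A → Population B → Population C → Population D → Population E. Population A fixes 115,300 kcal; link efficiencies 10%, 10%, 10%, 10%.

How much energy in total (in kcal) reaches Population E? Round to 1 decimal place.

Pathway 1: 880300 × 0.1 × 0.1 × 0.1 × 0.1 × 0.1 = 8.803 kcal
Pathway 2: 115300 × 0.1 × 0.1 × 0.1 × 0.1 = 11.53 kcal
Total at Population E: 8.803 + 11.53 = 20.333 kcal

20.3 kcal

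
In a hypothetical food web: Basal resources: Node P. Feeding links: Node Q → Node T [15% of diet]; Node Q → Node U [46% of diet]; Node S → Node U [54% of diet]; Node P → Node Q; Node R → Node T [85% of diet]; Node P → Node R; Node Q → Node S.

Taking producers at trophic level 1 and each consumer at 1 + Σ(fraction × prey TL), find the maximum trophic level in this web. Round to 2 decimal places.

3.54

Node Q: 1 + 1 = 2
Node R: 1 + 1 = 2
Node S: 1 + 2 = 3
Node T: 1 + (0.15×2 + 0.85×2) = 3
Node U: 1 + (0.46×2 + 0.54×3) = 3.54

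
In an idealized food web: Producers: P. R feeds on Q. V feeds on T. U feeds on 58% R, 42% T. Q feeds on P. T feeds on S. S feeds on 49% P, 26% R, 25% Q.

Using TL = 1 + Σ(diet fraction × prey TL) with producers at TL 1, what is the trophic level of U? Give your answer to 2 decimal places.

4.32

Q: 1 + 1 = 2
R: 1 + 2 = 3
S: 1 + (0.49×1 + 0.26×3 + 0.25×2) = 2.77
T: 1 + 2.77 = 3.77
U: 1 + (0.58×3 + 0.42×3.77) = 4.3234
V: 1 + 3.77 = 4.77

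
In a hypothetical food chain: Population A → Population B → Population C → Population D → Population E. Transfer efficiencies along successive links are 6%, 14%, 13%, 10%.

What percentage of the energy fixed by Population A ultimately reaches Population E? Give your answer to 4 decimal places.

0.0109%

Product of link efficiencies: 0.06 × 0.14 × 0.13 × 0.1 = 0.0001092
As a percentage: 0.0001092 × 100 = 0.0109%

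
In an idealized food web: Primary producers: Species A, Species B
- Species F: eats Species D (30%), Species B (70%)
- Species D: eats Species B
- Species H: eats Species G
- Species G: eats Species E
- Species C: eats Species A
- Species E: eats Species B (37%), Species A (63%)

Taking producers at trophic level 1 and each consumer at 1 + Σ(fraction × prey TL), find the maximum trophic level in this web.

4

Species C: 1 + 1 = 2
Species D: 1 + 1 = 2
Species E: 1 + (0.37×1 + 0.63×1) = 2
Species F: 1 + (0.3×2 + 0.7×1) = 2.3
Species G: 1 + 2 = 3
Species H: 1 + 3 = 4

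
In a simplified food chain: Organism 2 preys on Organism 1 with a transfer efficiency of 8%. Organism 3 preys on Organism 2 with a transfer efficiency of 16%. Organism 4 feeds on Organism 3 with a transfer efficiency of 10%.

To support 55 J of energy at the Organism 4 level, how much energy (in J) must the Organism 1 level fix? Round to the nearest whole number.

42969 J

Cumulative transfer efficiency: 0.08 × 0.16 × 0.1 = 0.00128
Organism 1 energy = 55 / 0.00128 = 42969 J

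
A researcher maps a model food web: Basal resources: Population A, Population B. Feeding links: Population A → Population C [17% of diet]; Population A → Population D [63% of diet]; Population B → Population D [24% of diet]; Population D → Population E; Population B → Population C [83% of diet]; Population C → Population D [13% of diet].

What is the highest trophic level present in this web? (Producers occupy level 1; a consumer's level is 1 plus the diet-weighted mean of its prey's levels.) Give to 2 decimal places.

3.13

Population C: 1 + (0.83×1 + 0.17×1) = 2
Population D: 1 + (0.24×1 + 0.13×2 + 0.63×1) = 2.13
Population E: 1 + 2.13 = 3.13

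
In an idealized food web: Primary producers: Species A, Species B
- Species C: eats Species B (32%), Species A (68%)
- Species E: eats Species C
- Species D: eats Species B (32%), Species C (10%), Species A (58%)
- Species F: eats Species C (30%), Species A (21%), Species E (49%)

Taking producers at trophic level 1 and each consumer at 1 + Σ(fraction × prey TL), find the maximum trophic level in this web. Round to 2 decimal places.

3.28

Species C: 1 + (0.32×1 + 0.68×1) = 2
Species D: 1 + (0.32×1 + 0.1×2 + 0.58×1) = 2.1
Species E: 1 + 2 = 3
Species F: 1 + (0.3×2 + 0.21×1 + 0.49×3) = 3.28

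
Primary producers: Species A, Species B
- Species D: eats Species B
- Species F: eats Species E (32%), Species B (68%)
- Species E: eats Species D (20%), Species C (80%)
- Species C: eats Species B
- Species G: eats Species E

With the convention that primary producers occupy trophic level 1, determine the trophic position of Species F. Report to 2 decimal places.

Species C: 1 + 1 = 2
Species D: 1 + 1 = 2
Species E: 1 + (0.2×2 + 0.8×2) = 3
Species F: 1 + (0.32×3 + 0.68×1) = 2.64
Species G: 1 + 3 = 4

2.64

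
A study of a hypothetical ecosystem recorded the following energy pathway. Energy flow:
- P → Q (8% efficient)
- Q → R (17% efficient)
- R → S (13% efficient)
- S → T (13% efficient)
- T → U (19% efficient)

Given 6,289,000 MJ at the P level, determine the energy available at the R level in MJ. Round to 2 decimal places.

Q: 6289000 × 0.08 = 503120 MJ
R: 503120 × 0.17 = 85530.4 MJ

85530.40 MJ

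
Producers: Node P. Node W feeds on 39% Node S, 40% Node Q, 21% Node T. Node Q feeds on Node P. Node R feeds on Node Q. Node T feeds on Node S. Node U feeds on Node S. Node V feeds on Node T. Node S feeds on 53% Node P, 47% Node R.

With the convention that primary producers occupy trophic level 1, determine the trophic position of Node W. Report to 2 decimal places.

Node Q: 1 + 1 = 2
Node R: 1 + 2 = 3
Node S: 1 + (0.53×1 + 0.47×3) = 2.94
Node T: 1 + 2.94 = 3.94
Node U: 1 + 2.94 = 3.94
Node V: 1 + 3.94 = 4.94
Node W: 1 + (0.39×2.94 + 0.4×2 + 0.21×3.94) = 3.774

3.77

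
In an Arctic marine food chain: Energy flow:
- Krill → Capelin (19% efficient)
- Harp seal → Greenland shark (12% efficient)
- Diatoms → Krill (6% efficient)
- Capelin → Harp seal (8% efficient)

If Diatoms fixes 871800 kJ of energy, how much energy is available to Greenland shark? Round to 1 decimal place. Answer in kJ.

95.4 kJ

Krill: 871800 × 0.06 = 52308 kJ
Capelin: 52308 × 0.19 = 9938.52 kJ
Harp seal: 9938.52 × 0.08 = 795.0816 kJ
Greenland shark: 795.0816 × 0.12 = 95.409792 kJ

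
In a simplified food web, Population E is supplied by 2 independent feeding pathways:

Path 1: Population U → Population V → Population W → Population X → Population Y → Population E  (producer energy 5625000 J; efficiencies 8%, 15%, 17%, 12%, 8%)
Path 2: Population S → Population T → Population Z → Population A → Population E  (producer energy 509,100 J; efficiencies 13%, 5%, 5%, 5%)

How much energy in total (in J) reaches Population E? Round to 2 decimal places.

118.43 J

Path 1: 5625000 × 0.08 × 0.15 × 0.17 × 0.12 × 0.08 = 110.16 J
Path 2: 509100 × 0.13 × 0.05 × 0.05 × 0.05 = 8.272875 J
Total at Population E: 110.16 + 8.272875 = 118.432875 J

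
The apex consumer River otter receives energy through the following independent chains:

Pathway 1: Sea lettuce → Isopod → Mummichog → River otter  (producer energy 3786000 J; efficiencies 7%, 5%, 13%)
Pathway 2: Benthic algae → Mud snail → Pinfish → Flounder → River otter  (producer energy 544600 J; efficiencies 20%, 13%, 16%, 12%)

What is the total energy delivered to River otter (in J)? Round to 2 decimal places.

Pathway 1: 3786000 × 0.07 × 0.05 × 0.13 = 1722.63 J
Pathway 2: 544600 × 0.2 × 0.13 × 0.16 × 0.12 = 271.86432 J
Total at River otter: 1722.63 + 271.86432 = 1994.49432 J

1994.49 J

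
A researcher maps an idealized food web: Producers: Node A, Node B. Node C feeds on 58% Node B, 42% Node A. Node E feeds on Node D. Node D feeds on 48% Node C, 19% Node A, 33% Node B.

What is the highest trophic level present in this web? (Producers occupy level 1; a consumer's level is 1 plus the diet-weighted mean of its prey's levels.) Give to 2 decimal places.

3.48

Node C: 1 + (0.58×1 + 0.42×1) = 2
Node D: 1 + (0.48×2 + 0.19×1 + 0.33×1) = 2.48
Node E: 1 + 2.48 = 3.48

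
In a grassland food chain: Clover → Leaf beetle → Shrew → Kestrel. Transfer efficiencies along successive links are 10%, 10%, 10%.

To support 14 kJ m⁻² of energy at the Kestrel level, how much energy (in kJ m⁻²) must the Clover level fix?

Cumulative transfer efficiency: 0.1 × 0.1 × 0.1 = 0.001
Clover energy = 14 / 0.001 = 14000 kJ m⁻²

14000 kJ m⁻²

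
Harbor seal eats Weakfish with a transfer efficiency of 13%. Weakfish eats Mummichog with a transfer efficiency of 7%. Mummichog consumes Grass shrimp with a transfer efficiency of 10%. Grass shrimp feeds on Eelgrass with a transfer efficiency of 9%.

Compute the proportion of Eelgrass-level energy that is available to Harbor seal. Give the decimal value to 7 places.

0.0000819

Product of link efficiencies: 0.09 × 0.1 × 0.07 × 0.13 = 0.0000819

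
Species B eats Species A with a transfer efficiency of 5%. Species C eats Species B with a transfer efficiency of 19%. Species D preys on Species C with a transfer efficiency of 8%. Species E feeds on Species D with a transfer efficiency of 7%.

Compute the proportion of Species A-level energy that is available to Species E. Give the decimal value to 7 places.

Product of link efficiencies: 0.05 × 0.19 × 0.08 × 0.07 = 0.0000532

0.0000532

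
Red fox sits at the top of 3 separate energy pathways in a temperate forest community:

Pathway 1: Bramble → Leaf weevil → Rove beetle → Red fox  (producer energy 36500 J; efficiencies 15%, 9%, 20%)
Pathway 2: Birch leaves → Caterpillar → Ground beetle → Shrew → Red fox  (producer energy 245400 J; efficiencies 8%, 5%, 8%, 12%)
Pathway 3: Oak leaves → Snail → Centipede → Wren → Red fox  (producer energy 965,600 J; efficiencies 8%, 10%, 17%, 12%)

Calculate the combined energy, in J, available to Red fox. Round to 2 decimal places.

265.56 J

Pathway 1: 36500 × 0.15 × 0.09 × 0.2 = 98.55 J
Pathway 2: 245400 × 0.08 × 0.05 × 0.08 × 0.12 = 9.42336 J
Pathway 3: 965600 × 0.08 × 0.1 × 0.17 × 0.12 = 157.58592 J
Total at Red fox: 98.55 + 9.42336 + 157.58592 = 265.55928 J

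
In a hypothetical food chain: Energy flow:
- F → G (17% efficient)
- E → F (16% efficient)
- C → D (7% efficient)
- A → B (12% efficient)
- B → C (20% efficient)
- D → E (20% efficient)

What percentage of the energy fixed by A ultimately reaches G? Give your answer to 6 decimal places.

0.000914%

Product of link efficiencies: 0.12 × 0.2 × 0.07 × 0.2 × 0.16 × 0.17 = 0.0000091392
As a percentage: 0.0000091392 × 100 = 0.000914%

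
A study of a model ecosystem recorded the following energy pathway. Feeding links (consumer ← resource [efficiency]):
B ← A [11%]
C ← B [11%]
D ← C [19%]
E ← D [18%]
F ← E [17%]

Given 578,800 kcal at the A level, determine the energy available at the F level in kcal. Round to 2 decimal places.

B: 578800 × 0.11 = 63668 kcal
C: 63668 × 0.11 = 7003.48 kcal
D: 7003.48 × 0.19 = 1330.6612 kcal
E: 1330.6612 × 0.18 = 239.519016 kcal
F: 239.519016 × 0.17 = 40.71823272 kcal

40.72 kcal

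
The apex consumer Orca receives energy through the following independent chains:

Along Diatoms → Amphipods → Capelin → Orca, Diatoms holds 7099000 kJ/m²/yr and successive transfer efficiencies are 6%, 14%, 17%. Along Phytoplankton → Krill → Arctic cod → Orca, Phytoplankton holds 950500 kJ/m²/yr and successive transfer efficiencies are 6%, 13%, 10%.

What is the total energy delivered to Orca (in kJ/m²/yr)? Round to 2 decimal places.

Via Diatoms: 7099000 × 0.06 × 0.14 × 0.17 = 10137.372 kJ/m²/yr
Via Phytoplankton: 950500 × 0.06 × 0.13 × 0.1 = 741.39 kJ/m²/yr
Total at Orca: 10137.372 + 741.39 = 10878.762 kJ/m²/yr

10878.76 kJ/m²/yr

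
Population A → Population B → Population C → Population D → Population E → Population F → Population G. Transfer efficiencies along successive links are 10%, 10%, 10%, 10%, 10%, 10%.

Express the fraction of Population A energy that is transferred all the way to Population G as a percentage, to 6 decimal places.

Product of link efficiencies: 0.1 × 0.1 × 0.1 × 0.1 × 0.1 × 0.1 = 0.000001
As a percentage: 0.000001 × 100 = 0.000100%

0.000100%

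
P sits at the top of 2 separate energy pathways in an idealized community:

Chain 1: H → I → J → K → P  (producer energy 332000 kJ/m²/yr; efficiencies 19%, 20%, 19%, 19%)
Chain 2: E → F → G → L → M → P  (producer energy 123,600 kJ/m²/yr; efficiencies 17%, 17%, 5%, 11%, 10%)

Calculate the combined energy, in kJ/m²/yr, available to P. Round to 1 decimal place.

Chain 1: 332000 × 0.19 × 0.2 × 0.19 × 0.19 = 455.4376 kJ/m²/yr
Chain 2: 123600 × 0.17 × 0.17 × 0.05 × 0.11 × 0.1 = 1.964622 kJ/m²/yr
Total at P: 455.4376 + 1.964622 = 457.402222 kJ/m²/yr

457.4 kJ/m²/yr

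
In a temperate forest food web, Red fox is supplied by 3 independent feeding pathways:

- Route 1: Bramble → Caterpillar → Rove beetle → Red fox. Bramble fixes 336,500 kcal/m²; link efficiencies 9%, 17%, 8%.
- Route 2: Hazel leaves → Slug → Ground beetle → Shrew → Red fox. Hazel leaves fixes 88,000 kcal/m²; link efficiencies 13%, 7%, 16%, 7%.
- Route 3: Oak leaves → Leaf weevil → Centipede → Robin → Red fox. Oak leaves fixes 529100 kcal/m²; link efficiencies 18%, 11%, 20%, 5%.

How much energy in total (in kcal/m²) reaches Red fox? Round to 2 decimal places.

Route 1: 336500 × 0.09 × 0.17 × 0.08 = 411.876 kcal/m²
Route 2: 88000 × 0.13 × 0.07 × 0.16 × 0.07 = 8.96896 kcal/m²
Route 3: 529100 × 0.18 × 0.11 × 0.2 × 0.05 = 104.7618 kcal/m²
Total at Red fox: 411.876 + 8.96896 + 104.7618 = 525.60676 kcal/m²

525.61 kcal/m²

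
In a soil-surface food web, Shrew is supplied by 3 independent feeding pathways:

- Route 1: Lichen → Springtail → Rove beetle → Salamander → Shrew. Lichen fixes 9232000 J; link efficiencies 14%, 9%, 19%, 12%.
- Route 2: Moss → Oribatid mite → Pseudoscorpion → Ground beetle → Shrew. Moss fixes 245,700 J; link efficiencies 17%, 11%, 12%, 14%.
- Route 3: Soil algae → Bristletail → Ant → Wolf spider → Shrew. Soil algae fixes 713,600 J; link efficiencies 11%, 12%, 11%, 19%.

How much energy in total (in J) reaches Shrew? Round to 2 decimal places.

Route 1: 9232000 × 0.14 × 0.09 × 0.19 × 0.12 = 2652.16896 J
Route 2: 245700 × 0.17 × 0.11 × 0.12 × 0.14 = 77.189112 J
Route 3: 713600 × 0.11 × 0.12 × 0.11 × 0.19 = 196.867968 J
Total at Shrew: 2652.16896 + 77.189112 + 196.867968 = 2926.22604 J

2926.23 J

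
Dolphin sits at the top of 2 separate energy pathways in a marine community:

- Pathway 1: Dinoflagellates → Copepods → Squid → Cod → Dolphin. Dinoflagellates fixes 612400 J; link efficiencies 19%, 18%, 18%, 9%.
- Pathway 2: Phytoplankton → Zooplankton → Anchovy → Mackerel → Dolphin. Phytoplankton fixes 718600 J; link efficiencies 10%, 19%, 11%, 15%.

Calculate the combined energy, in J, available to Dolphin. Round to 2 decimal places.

Pathway 1: 612400 × 0.19 × 0.18 × 0.18 × 0.09 = 339.294096 J
Pathway 2: 718600 × 0.1 × 0.19 × 0.11 × 0.15 = 225.2811 J
Total at Dolphin: 339.294096 + 225.2811 = 564.575196 J

564.58 J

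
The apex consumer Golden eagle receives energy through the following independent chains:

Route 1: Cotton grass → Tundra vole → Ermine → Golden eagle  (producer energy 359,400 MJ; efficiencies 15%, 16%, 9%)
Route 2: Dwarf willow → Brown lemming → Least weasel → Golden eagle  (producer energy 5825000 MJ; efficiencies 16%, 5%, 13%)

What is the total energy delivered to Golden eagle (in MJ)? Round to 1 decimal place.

6834.3 MJ

Route 1: 359400 × 0.15 × 0.16 × 0.09 = 776.304 MJ
Route 2: 5825000 × 0.16 × 0.05 × 0.13 = 6058 MJ
Total at Golden eagle: 776.304 + 6058 = 6834.304 MJ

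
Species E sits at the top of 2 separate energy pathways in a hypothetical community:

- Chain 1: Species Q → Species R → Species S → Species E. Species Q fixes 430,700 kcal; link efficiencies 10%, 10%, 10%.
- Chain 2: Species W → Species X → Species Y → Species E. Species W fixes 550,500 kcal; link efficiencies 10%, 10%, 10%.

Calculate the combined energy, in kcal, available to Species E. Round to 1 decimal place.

981.2 kcal

Chain 1: 430700 × 0.1 × 0.1 × 0.1 = 430.7 kcal
Chain 2: 550500 × 0.1 × 0.1 × 0.1 = 550.5 kcal
Total at Species E: 430.7 + 550.5 = 981.2 kcal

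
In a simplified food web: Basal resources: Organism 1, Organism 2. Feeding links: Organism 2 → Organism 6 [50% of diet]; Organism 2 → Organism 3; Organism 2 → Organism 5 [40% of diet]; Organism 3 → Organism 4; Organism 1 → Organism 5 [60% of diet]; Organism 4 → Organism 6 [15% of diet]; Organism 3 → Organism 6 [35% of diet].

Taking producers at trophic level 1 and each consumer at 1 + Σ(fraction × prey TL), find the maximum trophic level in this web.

3

Organism 3: 1 + 1 = 2
Organism 4: 1 + 2 = 3
Organism 5: 1 + (0.6×1 + 0.4×1) = 2
Organism 6: 1 + (0.35×2 + 0.15×3 + 0.5×1) = 2.65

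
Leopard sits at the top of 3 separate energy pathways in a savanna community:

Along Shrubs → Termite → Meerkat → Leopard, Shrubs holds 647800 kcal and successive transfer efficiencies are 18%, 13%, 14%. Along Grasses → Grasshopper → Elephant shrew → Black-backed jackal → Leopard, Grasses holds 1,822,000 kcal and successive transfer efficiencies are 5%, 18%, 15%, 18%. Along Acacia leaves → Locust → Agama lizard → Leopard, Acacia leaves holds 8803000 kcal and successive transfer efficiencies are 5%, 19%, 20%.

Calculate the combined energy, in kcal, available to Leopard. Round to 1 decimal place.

Via Shrubs: 647800 × 0.18 × 0.13 × 0.14 = 2122.1928 kcal
Via Grasses: 1822000 × 0.05 × 0.18 × 0.15 × 0.18 = 442.746 kcal
Via Acacia leaves: 8803000 × 0.05 × 0.19 × 0.2 = 16725.7 kcal
Total at Leopard: 2122.1928 + 442.746 + 16725.7 = 19290.6388 kcal

19290.6 kcal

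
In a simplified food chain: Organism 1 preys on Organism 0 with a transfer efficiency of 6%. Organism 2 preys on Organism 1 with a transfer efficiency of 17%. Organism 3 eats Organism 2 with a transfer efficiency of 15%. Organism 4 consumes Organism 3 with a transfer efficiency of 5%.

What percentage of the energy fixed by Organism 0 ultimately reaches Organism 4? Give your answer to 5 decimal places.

0.00765%

Product of link efficiencies: 0.06 × 0.17 × 0.15 × 0.05 = 0.0000765
As a percentage: 0.0000765 × 100 = 0.00765%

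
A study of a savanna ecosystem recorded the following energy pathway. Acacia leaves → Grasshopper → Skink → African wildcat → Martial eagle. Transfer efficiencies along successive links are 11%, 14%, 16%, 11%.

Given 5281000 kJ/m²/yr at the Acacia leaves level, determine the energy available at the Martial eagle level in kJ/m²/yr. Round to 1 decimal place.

Grasshopper: 5281000 × 0.11 = 580910 kJ/m²/yr
Skink: 580910 × 0.14 = 81327.4 kJ/m²/yr
African wildcat: 81327.4 × 0.16 = 13012.384 kJ/m²/yr
Martial eagle: 13012.384 × 0.11 = 1431.36224 kJ/m²/yr

1431.4 kJ/m²/yr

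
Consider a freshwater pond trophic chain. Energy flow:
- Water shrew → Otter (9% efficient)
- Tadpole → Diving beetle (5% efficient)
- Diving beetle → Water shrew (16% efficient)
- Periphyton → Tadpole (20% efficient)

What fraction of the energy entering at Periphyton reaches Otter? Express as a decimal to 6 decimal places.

0.000144

Product of link efficiencies: 0.2 × 0.05 × 0.16 × 0.09 = 0.000144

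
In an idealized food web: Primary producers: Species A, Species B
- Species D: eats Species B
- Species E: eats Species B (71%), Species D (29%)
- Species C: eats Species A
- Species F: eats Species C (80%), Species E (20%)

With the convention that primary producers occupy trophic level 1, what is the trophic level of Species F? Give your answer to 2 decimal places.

3.06

Species C: 1 + 1 = 2
Species D: 1 + 1 = 2
Species E: 1 + (0.71×1 + 0.29×2) = 2.29
Species F: 1 + (0.8×2 + 0.2×2.29) = 3.058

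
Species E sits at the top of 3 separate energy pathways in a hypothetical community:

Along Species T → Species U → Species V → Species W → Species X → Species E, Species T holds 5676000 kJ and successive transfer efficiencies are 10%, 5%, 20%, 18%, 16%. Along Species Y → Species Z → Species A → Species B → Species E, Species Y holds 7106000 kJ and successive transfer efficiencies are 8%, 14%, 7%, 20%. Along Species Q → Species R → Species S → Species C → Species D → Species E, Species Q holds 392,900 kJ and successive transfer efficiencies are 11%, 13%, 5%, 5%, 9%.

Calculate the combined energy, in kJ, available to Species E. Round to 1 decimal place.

Via Species T: 5676000 × 0.1 × 0.05 × 0.2 × 0.18 × 0.16 = 163.4688 kJ
Via Species Y: 7106000 × 0.08 × 0.14 × 0.07 × 0.2 = 1114.2208 kJ
Via Species Q: 392900 × 0.11 × 0.13 × 0.05 × 0.05 × 0.09 = 1.26415575 kJ
Total at Species E: 163.4688 + 1114.2208 + 1.26415575 = 1278.95375575 kJ

1279.0 kJ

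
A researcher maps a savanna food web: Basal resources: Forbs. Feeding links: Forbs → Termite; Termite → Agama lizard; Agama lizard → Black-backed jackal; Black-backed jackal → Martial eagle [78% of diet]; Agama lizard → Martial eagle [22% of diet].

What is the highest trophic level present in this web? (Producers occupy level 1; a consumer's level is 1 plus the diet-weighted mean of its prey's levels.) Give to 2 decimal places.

4.78

Termite: 1 + 1 = 2
Agama lizard: 1 + 2 = 3
Black-backed jackal: 1 + 3 = 4
Martial eagle: 1 + (0.78×4 + 0.22×3) = 4.78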